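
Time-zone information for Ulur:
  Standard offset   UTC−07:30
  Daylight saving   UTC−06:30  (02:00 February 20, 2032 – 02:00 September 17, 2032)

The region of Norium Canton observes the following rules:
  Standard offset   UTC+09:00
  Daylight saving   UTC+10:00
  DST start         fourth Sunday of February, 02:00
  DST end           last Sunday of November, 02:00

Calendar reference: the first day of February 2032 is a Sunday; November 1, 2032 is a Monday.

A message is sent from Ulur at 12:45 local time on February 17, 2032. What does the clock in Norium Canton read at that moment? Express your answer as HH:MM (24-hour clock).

05:15

Daylight saving runs 20 February – 17 September; February 17, 2032 is outside that window, so Ulur is on standard time at UTC−07:30.
12:45 Ulur + 7h30m = 20:15 UTC.
1 February 2032 is a Sunday, so the first Sunday is February 1 and the fourth is February 22.
1 November 2032 is a Monday, so Sundays fall on 7, 14, 21, 28; the last is November 28.
At the standard offset (UTC+09:00), 20:15 UTC + 9h = 05:15 Norium Canton standard time (rolling into the next day, 18 February 2032).
Daylight saving runs 22 February – 28 November; the standard-time date in Norium Canton, February 18, 2032, is outside that window, so Norium Canton is on standard time at UTC+09:00.
20:15 UTC + 9h = 05:15 Norium Canton (rolling into the next day, 18 February 2032).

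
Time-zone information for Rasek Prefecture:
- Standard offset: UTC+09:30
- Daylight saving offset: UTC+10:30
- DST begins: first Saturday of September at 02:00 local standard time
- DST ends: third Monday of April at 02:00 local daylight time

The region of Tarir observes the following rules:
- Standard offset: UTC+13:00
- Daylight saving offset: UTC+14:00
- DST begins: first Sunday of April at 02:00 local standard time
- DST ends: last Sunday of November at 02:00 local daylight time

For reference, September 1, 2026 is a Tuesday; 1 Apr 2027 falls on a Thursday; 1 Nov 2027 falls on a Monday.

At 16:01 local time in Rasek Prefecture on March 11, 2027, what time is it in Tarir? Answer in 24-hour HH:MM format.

18:31

1 September 2026 is a Tuesday, so the first Saturday is September 5.
1 April 2027 is a Thursday, so the first Monday is April 5 and the third is April 19.
Daylight saving runs 5 September 2026 – 19 April 2027; March 11, 2027 is inside that window, so Rasek Prefecture is at UTC+10:30.
16:01 Rasek Prefecture − 10h30m = 05:31 UTC.
1 April 2027 is a Thursday, so the first Sunday is April 4.
1 November 2027 is a Monday, so Sundays fall on 7, 14, 21, 28; the last is November 28.
At the standard offset (UTC+13:00), 05:31 UTC + 13h = 18:31 Tarir standard time.
The standard-time date in Tarir, March 11, 2027, is outside the daylight-saving period (4 April – 28 November), so Tarir is on standard time, UTC+13:00.
05:31 UTC + 13h = 18:31 Tarir.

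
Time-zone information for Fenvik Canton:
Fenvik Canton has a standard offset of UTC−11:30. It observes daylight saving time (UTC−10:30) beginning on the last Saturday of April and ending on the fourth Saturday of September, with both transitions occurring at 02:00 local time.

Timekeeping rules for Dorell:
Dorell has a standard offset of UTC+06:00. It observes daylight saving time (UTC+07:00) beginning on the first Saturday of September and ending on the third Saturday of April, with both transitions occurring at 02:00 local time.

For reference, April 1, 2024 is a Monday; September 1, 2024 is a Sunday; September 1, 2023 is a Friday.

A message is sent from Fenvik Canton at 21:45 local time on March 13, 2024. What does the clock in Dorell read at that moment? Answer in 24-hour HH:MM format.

16:15

1 April 2024 is a Monday, so Saturdays fall on 6, 13, 20, 27; the last is April 27.
1 September 2024 is a Sunday, so the first Saturday is September 7 and the fourth is September 28.
March 13, 2024 does not fall between 27 April and 28 September, so daylight saving is not in effect and Fenvik Canton is at UTC−11:30.
21:45 Fenvik Canton + 11h30m = 09:15 UTC (rolling into the next day, 14 March 2024).
1 September 2023 is a Friday, so the first Saturday is September 2.
1 April 2024 is a Monday, so the first Saturday is April 6 and the third is April 20.
At the standard offset (UTC+06:00), 09:15 UTC + 6h = 15:15 Dorell standard time.
Daylight saving runs 2 September 2023 – 20 April 2024; the standard-time date in Dorell, March 14, 2024, is inside that window, so Dorell is at UTC+07:00.
09:15 UTC + 7h = 16:15 Dorell.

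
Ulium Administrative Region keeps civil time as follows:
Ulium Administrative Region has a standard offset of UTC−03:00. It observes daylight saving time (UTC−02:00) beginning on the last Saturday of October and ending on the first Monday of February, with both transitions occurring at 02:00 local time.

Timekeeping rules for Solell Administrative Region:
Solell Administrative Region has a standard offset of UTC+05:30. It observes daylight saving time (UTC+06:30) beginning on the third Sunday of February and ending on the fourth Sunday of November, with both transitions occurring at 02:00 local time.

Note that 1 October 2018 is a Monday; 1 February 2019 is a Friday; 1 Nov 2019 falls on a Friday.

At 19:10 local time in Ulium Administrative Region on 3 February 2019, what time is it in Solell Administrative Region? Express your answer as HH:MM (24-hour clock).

1 October 2018 is a Monday, so Saturdays fall on 6, 13, 20, 27; the last is October 27.
1 February 2019 is a Friday, so the first Monday is February 4.
3 February 2019 falls between 27 October 2018 and 4 February 2019, so daylight saving is in effect and Ulium Administrative Region is at UTC−02:00.
19:10 Ulium Administrative Region + 2h = 21:10 UTC.
1 February 2019 is a Friday, so the first Sunday is February 3 and the third is February 17.
1 November 2019 is a Friday, so the first Sunday is November 3 and the fourth is November 24.
At the standard offset (UTC+05:30), 21:10 UTC + 5h30m = 02:40 Solell Administrative Region standard time (rolling into the next day, 4 February 2019).
Daylight saving runs 17 February – 24 November; the standard-time date in Solell Administrative Region, 4 February 2019, is outside that window, so Solell Administrative Region is on standard time at UTC+05:30.
21:10 UTC + 5h30m = 02:40 Solell Administrative Region (rolling into the next day, 4 February 2019).

02:40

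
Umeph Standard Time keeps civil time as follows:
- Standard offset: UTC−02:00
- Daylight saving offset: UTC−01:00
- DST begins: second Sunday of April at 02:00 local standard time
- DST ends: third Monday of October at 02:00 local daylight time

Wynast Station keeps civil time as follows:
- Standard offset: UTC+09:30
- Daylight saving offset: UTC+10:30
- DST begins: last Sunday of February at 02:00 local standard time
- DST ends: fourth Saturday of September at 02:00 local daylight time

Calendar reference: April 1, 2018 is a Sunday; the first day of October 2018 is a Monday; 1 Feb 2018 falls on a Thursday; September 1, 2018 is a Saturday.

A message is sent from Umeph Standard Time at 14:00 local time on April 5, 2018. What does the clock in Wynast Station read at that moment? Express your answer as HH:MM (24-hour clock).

1 April 2018 is a Sunday, so the first Sunday is April 1 and the second is April 8.
1 October 2018 is a Monday, so the first Monday is October 1 and the third is October 15.
April 5, 2018 does not fall between 8 April and 15 October, so daylight saving is not in effect and Umeph Standard Time is at UTC−02:00.
14:00 Umeph Standard Time + 2h = 16:00 UTC.
1 February 2018 is a Thursday, so Sundays fall on 4, 11, 18, 25; the last is February 25.
1 September 2018 is a Saturday, so the first Saturday is September 1 and the fourth is September 22.
At the standard offset (UTC+09:30), 16:00 UTC + 9h30m = 01:30 Wynast Station standard time (rolling into the next day, 6 April 2018).
Daylight saving runs 25 February – 22 September; the standard-time date in Wynast Station, April 6, 2018, is inside that window, so Wynast Station is at UTC+10:30.
16:00 UTC + 10h30m = 02:30 Wynast Station (rolling into the next day, 6 April 2018).

02:30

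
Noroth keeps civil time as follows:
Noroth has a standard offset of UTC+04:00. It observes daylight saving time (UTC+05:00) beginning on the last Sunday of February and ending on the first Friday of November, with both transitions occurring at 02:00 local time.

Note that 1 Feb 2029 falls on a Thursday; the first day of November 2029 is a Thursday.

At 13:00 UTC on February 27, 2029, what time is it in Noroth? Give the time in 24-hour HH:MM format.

18:00

1 February 2029 is a Thursday, so Sundays fall on 4, 11, 18, 25; the last is February 25.
1 November 2029 is a Thursday, so the first Friday is November 2.
At the standard offset (UTC+04:00), 13:00 UTC + 4h = 17:00 Noroth standard time.
The standard-time date in Noroth, February 27, 2029, falls between 25 February and 2 November, so daylight saving is in effect and Noroth is at UTC+05:00.
13:00 UTC + 5h = 18:00 local.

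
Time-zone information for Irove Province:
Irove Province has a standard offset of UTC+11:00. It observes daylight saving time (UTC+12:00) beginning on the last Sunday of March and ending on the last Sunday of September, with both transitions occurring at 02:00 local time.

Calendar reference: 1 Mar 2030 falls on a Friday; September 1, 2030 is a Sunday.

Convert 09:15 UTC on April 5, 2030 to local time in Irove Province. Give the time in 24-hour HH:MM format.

1 March 2030 is a Friday, so Sundays fall on 3, 10, 17, 24, 31; the last is March 31.
1 September 2030 is a Sunday, so Sundays fall on 1, 8, 15, 22, 29; the last is September 29.
At the standard offset (UTC+11:00), 09:15 UTC + 11h = 20:15 Irove Province standard time.
The standard-time date in Irove Province, April 5, 2030, falls between 31 March and 29 September, so daylight saving is in effect and Irove Province is at UTC+12:00.
09:15 UTC + 12h = 21:15 local.

21:15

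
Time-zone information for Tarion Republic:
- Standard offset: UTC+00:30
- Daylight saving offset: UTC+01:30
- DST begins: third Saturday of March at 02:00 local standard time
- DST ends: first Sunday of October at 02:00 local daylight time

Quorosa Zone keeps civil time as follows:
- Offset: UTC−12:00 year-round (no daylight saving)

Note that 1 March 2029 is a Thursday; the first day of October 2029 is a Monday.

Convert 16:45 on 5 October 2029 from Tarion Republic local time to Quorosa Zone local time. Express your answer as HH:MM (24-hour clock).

03:15

1 March 2029 is a Thursday, so the first Saturday is March 3 and the third is March 17.
1 October 2029 is a Monday, so the first Sunday is October 7.
5 October 2029 lies within the daylight-saving period (17 March – 7 October), so Tarion Republic is on daylight time, UTC+01:30.
16:45 Tarion Republic − 1h30m = 15:15 UTC.
Quorosa Zone stays on UTC−12:00 all year.
15:15 UTC − 12h = 03:15 Quorosa Zone.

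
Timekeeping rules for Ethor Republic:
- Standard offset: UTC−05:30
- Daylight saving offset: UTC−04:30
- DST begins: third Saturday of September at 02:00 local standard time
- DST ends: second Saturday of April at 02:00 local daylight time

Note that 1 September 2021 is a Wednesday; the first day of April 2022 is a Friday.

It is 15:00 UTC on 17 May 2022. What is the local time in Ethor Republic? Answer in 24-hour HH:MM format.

09:30

1 September 2021 is a Wednesday, so the first Saturday is September 4 and the third is September 18.
1 April 2022 is a Friday, so the first Saturday is April 2 and the second is April 9.
At the standard offset (UTC−05:30), 15:00 UTC − 5h30m = 09:30 Ethor Republic standard time.
Daylight saving runs 18 September 2021 – 9 April 2022; the standard-time date in Ethor Republic, 17 May 2022, is outside that window, so Ethor Republic is on standard time at UTC−05:30.
15:00 UTC − 5h30m = 09:30 local.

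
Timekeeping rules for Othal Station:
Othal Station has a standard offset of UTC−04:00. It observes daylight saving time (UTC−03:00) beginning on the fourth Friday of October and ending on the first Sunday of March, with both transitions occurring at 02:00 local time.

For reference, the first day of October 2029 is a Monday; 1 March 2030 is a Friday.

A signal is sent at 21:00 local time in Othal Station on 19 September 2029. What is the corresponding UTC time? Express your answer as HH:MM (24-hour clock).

1 October 2029 is a Monday, so the first Friday is October 5 and the fourth is October 26.
1 March 2030 is a Friday, so the first Sunday is March 3.
19 September 2029 does not fall between 26 October 2029 and 3 March 2030, so daylight saving is not in effect and Othal Station is at UTC−04:00.
21:00 local + 4h = 01:00 UTC (rolling into the next day, 20 September 2029).

01:00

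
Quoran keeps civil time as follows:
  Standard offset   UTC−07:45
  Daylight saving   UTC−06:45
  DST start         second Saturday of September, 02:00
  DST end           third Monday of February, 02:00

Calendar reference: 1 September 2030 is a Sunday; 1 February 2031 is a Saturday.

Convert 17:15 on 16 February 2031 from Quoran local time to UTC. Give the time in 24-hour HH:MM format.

1 September 2030 is a Sunday, so the first Saturday is September 7 and the second is September 14.
1 February 2031 is a Saturday, so the first Monday is February 3 and the third is February 17.
Daylight saving runs 14 September 2030 – 17 February 2031; 16 February 2031 is inside that window, so Quoran is at UTC−06:45.
17:15 local + 6h45m = 00:00 UTC (rolling into the next day, 17 February 2031).

00:00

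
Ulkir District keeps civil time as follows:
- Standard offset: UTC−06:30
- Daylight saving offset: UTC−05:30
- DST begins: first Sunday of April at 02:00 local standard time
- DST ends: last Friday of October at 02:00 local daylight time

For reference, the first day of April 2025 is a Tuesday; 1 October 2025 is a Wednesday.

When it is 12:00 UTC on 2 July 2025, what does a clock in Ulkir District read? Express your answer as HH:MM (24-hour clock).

06:30

1 April 2025 is a Tuesday, so the first Sunday is April 6.
1 October 2025 is a Wednesday, so Fridays fall on 3, 10, 17, 24, 31; the last is October 31.
At the standard offset (UTC−06:30), 12:00 UTC − 6h30m = 05:30 Ulkir District standard time.
Daylight saving runs 6 April – 31 October; the standard-time date in Ulkir District, 2 July 2025, is inside that window, so Ulkir District is at UTC−05:30.
12:00 UTC − 5h30m = 06:30 local.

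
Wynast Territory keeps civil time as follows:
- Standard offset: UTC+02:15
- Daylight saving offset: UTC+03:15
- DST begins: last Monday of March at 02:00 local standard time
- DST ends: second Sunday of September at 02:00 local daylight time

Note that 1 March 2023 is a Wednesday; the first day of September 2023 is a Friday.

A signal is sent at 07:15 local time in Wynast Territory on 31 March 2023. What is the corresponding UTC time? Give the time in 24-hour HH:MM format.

1 March 2023 is a Wednesday, so Mondays fall on 6, 13, 20, 27; the last is March 27.
1 September 2023 is a Friday, so the first Sunday is September 3 and the second is September 10.
31 March 2023 lies within the daylight-saving period (27 March – 10 September), so Wynast Territory is on daylight time, UTC+03:15.
07:15 local − 3h15m = 04:00 UTC.

04:00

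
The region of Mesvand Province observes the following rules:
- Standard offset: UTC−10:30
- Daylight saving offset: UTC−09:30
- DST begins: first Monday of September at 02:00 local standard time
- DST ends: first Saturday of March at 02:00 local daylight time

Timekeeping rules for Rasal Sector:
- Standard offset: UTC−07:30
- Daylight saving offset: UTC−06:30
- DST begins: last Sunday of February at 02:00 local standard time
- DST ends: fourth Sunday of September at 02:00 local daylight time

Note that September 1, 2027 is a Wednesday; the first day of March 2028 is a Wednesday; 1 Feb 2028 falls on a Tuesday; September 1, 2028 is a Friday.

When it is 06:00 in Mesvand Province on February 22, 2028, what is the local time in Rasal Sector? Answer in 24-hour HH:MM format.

08:00

1 September 2027 is a Wednesday, so the first Monday is September 6.
1 March 2028 is a Wednesday, so the first Saturday is March 4.
Daylight saving runs 6 September 2027 – 4 March 2028; February 22, 2028 is inside that window, so Mesvand Province is at UTC−09:30.
06:00 Mesvand Province + 9h30m = 15:30 UTC.
1 February 2028 is a Tuesday, so Sundays fall on 6, 13, 20, 27; the last is February 27.
1 September 2028 is a Friday, so the first Sunday is September 3 and the fourth is September 24.
At the standard offset (UTC−07:30), 15:30 UTC − 7h30m = 08:00 Rasal Sector standard time.
Daylight saving runs 27 February – 24 September; the standard-time date in Rasal Sector, February 22, 2028, is outside that window, so Rasal Sector is on standard time at UTC−07:30.
15:30 UTC − 7h30m = 08:00 Rasal Sector.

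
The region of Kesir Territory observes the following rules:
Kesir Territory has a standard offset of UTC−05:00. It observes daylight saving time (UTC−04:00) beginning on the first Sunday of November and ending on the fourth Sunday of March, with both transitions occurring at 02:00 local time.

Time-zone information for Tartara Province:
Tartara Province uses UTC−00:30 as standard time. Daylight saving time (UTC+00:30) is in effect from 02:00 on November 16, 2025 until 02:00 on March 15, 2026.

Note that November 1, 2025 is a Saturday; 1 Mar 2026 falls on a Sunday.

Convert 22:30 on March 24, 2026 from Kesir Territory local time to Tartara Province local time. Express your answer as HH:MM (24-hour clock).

1 November 2025 is a Saturday, so the first Sunday is November 2.
1 March 2026 is a Sunday, so the first Sunday is March 1 and the fourth is March 22.
Daylight saving runs 2 November 2025 – 22 March 2026; March 24, 2026 is outside that window, so Kesir Territory is on standard time at UTC−05:00.
22:30 Kesir Territory + 5h = 03:30 UTC (rolling into the next day, 25 March 2026).
At the standard offset (UTC−00:30), 03:30 UTC − 0h30m = 03:00 Tartara Province standard time.
The standard-time date in Tartara Province, March 25, 2026, is outside the daylight-saving period (16 November 2025 – 15 March 2026), so Tartara Province is on standard time, UTC−00:30.
03:30 UTC − 0h30m = 03:00 Tartara Province.

03:00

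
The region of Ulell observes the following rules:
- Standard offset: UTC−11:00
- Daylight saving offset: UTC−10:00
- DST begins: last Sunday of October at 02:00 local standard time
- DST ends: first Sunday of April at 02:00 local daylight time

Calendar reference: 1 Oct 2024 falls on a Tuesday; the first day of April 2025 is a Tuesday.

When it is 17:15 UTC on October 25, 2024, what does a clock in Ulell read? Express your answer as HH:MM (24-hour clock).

06:15

1 October 2024 is a Tuesday, so Sundays fall on 6, 13, 20, 27; the last is October 27.
1 April 2025 is a Tuesday, so the first Sunday is April 6.
At the standard offset (UTC−11:00), 17:15 UTC − 11h = 06:15 Ulell standard time.
Daylight saving runs 27 October 2024 – 6 April 2025; the standard-time date in Ulell, October 25, 2024, is outside that window, so Ulell is on standard time at UTC−11:00.
17:15 UTC − 11h = 06:15 local.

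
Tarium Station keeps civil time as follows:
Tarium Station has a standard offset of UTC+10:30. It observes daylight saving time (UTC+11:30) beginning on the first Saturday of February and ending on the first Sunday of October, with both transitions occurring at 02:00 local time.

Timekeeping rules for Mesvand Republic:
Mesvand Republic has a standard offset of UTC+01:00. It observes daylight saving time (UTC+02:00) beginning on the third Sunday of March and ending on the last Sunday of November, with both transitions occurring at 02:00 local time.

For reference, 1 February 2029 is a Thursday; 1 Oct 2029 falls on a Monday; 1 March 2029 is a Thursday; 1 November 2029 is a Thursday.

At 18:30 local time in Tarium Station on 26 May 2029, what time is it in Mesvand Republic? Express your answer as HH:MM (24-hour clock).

09:00

1 February 2029 is a Thursday, so the first Saturday is February 3.
1 October 2029 is a Monday, so the first Sunday is October 7.
26 May 2029 lies within the daylight-saving period (3 February – 7 October), so Tarium Station is on daylight time, UTC+11:30.
18:30 Tarium Station − 11h30m = 07:00 UTC.
1 March 2029 is a Thursday, so the first Sunday is March 4 and the third is March 18.
1 November 2029 is a Thursday, so Sundays fall on 4, 11, 18, 25; the last is November 25.
At the standard offset (UTC+01:00), 07:00 UTC + 1h = 08:00 Mesvand Republic standard time.
The standard-time date in Mesvand Republic, 26 May 2029, falls between 18 March and 25 November, so daylight saving is in effect and Mesvand Republic is at UTC+02:00.
07:00 UTC + 2h = 09:00 Mesvand Republic.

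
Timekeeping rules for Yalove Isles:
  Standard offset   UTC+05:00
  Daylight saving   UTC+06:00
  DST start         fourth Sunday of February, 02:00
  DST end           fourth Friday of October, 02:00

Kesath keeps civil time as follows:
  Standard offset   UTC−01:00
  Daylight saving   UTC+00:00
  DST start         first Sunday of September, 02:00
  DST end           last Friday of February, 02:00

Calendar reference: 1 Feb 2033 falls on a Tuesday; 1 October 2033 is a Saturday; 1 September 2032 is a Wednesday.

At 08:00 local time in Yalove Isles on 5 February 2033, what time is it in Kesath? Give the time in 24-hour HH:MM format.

1 February 2033 is a Tuesday, so the first Sunday is February 6 and the fourth is February 27.
1 October 2033 is a Saturday, so the first Friday is October 7 and the fourth is October 28.
5 February 2033 is outside the daylight-saving period (27 February – 28 October), so Yalove Isles is on standard time, UTC+05:00.
08:00 Yalove Isles − 5h = 03:00 UTC.
1 September 2032 is a Wednesday, so the first Sunday is September 5.
1 February 2033 is a Tuesday, so Fridays fall on 4, 11, 18, 25; the last is February 25.
At the standard offset (UTC−01:00), 03:00 UTC − 1h = 02:00 Kesath standard time.
The standard-time date in Kesath, 5 February 2033, falls between 5 September 2032 and 25 February 2033, so daylight saving is in effect and Kesath is at UTC+00:00.
03:00 UTC + 0h = 03:00 Kesath.

03:00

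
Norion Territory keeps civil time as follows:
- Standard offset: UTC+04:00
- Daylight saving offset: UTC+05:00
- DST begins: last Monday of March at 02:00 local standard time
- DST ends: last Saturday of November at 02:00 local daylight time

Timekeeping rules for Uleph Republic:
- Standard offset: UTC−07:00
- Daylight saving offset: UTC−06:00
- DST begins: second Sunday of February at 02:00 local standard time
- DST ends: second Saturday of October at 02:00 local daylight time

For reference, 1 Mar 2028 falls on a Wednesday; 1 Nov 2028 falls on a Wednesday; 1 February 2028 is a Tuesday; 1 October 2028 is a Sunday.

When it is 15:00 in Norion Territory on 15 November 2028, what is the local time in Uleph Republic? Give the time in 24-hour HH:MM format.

1 March 2028 is a Wednesday, so Mondays fall on 6, 13, 20, 27; the last is March 27.
1 November 2028 is a Wednesday, so Saturdays fall on 4, 11, 18, 25; the last is November 25.
Daylight saving runs 27 March – 25 November; 15 November 2028 is inside that window, so Norion Territory is at UTC+05:00.
15:00 Norion Territory − 5h = 10:00 UTC.
1 February 2028 is a Tuesday, so the first Sunday is February 6 and the second is February 13.
1 October 2028 is a Sunday, so the first Saturday is October 7 and the second is October 14.
At the standard offset (UTC−07:00), 10:00 UTC − 7h = 03:00 Uleph Republic standard time.
The standard-time date in Uleph Republic, 15 November 2028, does not fall between 13 February and 14 October, so daylight saving is not in effect and Uleph Republic is at UTC−07:00.
10:00 UTC − 7h = 03:00 Uleph Republic.

03:00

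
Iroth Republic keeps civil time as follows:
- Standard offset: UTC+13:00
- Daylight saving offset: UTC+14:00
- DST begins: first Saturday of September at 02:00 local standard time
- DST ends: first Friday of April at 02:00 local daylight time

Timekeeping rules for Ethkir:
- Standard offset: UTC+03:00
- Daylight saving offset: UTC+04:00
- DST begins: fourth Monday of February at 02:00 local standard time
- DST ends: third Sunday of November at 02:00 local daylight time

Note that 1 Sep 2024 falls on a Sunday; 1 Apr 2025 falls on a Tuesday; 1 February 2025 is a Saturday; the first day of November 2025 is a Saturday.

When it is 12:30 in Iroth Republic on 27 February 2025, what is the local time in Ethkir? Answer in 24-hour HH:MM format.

02:30

1 September 2024 is a Sunday, so the first Saturday is September 7.
1 April 2025 is a Tuesday, so the first Friday is April 4.
27 February 2025 falls between 7 September 2024 and 4 April 2025, so daylight saving is in effect and Iroth Republic is at UTC+14:00.
12:30 Iroth Republic − 14h = 22:30 UTC (rolling into the previous day, 26 February 2025).
1 February 2025 is a Saturday, so the first Monday is February 3 and the fourth is February 24.
1 November 2025 is a Saturday, so the first Sunday is November 2 and the third is November 16.
At the standard offset (UTC+03:00), 22:30 UTC + 3h = 01:30 Ethkir standard time (rolling into the next day, 27 February 2025).
The standard-time date in Ethkir, 27 February 2025, lies within the daylight-saving period (24 February – 16 November), so Ethkir is on daylight time, UTC+04:00.
22:30 UTC + 4h = 02:30 Ethkir (rolling into the next day, 27 February 2025).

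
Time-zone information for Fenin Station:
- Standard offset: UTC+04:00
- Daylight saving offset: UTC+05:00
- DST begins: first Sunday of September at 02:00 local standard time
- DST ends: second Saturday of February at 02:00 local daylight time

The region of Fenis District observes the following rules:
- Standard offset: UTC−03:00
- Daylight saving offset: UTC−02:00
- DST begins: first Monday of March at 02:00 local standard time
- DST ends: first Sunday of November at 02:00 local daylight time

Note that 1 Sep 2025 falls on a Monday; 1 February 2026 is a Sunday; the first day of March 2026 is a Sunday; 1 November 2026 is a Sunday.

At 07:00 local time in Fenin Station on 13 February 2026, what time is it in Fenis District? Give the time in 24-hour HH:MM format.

23:00

1 September 2025 is a Monday, so the first Sunday is September 7.
1 February 2026 is a Sunday, so the first Saturday is February 7 and the second is February 14.
Daylight saving runs 7 September 2025 – 14 February 2026; 13 February 2026 is inside that window, so Fenin Station is at UTC+05:00.
07:00 Fenin Station − 5h = 02:00 UTC.
1 March 2026 is a Sunday, so the first Monday is March 2.
1 November 2026 is a Sunday, so the first Sunday is November 1.
At the standard offset (UTC−03:00), 02:00 UTC − 3h = 23:00 Fenis District standard time (rolling into the previous day, 12 February 2026).
The standard-time date in Fenis District, 12 February 2026, does not fall between 2 March and 1 November, so daylight saving is not in effect and Fenis District is at UTC−03:00.
02:00 UTC − 3h = 23:00 Fenis District (rolling into the previous day, 12 February 2026).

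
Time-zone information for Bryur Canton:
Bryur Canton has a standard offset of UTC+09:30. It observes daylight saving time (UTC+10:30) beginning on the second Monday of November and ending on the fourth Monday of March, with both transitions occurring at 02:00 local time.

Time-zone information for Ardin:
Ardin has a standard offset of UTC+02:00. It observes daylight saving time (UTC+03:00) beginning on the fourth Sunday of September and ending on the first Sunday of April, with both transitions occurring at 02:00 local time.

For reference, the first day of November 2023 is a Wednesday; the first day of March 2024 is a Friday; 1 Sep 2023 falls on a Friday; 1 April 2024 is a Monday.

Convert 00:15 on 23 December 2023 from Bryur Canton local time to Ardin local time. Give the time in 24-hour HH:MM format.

1 November 2023 is a Wednesday, so the first Monday is November 6 and the second is November 13.
1 March 2024 is a Friday, so the first Monday is March 4 and the fourth is March 25.
23 December 2023 lies within the daylight-saving period (13 November 2023 – 25 March 2024), so Bryur Canton is on daylight time, UTC+10:30.
00:15 Bryur Canton − 10h30m = 13:45 UTC (rolling into the previous day, 22 December 2023).
1 September 2023 is a Friday, so the first Sunday is September 3 and the fourth is September 24.
1 April 2024 is a Monday, so the first Sunday is April 7.
At the standard offset (UTC+02:00), 13:45 UTC + 2h = 15:45 Ardin standard time.
The standard-time date in Ardin, 22 December 2023, falls between 24 September 2023 and 7 April 2024, so daylight saving is in effect and Ardin is at UTC+03:00.
13:45 UTC + 3h = 16:45 Ardin.

16:45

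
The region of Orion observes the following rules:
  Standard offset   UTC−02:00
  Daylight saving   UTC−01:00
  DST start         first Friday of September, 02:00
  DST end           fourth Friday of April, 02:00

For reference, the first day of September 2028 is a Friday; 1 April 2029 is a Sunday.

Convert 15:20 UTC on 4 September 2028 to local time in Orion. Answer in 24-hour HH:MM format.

1 September 2028 is a Friday, so the first Friday is September 1.
1 April 2029 is a Sunday, so the first Friday is April 6 and the fourth is April 27.
At the standard offset (UTC−02:00), 15:20 UTC − 2h = 13:20 Orion standard time.
Daylight saving runs 1 September 2028 – 27 April 2029; the standard-time date in Orion, 4 September 2028, is inside that window, so Orion is at UTC−01:00.
15:20 UTC − 1h = 14:20 local.

14:20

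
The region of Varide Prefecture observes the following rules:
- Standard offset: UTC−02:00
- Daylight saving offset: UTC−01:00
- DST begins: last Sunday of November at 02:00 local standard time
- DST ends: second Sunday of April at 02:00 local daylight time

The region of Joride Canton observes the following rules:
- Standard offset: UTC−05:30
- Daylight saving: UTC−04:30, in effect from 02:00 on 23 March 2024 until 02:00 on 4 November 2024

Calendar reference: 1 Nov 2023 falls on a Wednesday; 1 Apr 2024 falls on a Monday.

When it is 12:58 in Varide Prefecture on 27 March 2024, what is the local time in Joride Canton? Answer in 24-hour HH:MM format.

1 November 2023 is a Wednesday, so Sundays fall on 5, 12, 19, 26; the last is November 26.
1 April 2024 is a Monday, so the first Sunday is April 7 and the second is April 14.
Daylight saving runs 26 November 2023 – 14 April 2024; 27 March 2024 is inside that window, so Varide Prefecture is at UTC−01:00.
12:58 Varide Prefecture + 1h = 13:58 UTC.
At the standard offset (UTC−05:30), 13:58 UTC − 5h30m = 08:28 Joride Canton standard time.
Daylight saving runs 23 March – 4 November; the standard-time date in Joride Canton, 27 March 2024, is inside that window, so Joride Canton is at UTC−04:30.
13:58 UTC − 4h30m = 09:28 Joride Canton.

09:28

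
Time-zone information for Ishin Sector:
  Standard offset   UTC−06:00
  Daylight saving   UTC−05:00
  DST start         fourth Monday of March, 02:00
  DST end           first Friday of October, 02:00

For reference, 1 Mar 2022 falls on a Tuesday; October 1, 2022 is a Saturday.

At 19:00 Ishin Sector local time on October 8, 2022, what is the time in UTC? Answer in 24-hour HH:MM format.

1 March 2022 is a Tuesday, so the first Monday is March 7 and the fourth is March 28.
1 October 2022 is a Saturday, so the first Friday is October 7.
October 8, 2022 is outside the daylight-saving period (28 March – 7 October), so Ishin Sector is on standard time, UTC−06:00.
19:00 local + 6h = 01:00 UTC (rolling into the next day, 9 October 2022).

01:00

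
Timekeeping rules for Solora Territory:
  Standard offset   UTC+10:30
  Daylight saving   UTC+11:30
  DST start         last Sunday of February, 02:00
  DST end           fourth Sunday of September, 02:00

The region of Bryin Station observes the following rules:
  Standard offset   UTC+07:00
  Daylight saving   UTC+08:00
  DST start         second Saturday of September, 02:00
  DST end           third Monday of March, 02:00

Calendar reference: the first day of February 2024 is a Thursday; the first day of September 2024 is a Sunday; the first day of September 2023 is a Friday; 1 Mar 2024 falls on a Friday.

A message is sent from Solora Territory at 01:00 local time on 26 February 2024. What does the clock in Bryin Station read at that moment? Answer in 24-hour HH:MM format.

1 February 2024 is a Thursday, so Sundays fall on 4, 11, 18, 25; the last is February 25.
1 September 2024 is a Sunday, so the first Sunday is September 1 and the fourth is September 22.
26 February 2024 lies within the daylight-saving period (25 February – 22 September), so Solora Territory is on daylight time, UTC+11:30.
01:00 Solora Territory − 11h30m = 13:30 UTC (rolling into the previous day, 25 February 2024).
1 September 2023 is a Friday, so the first Saturday is September 2 and the second is September 9.
1 March 2024 is a Friday, so the first Monday is March 4 and the third is March 18.
At the standard offset (UTC+07:00), 13:30 UTC + 7h = 20:30 Bryin Station standard time.
The standard-time date in Bryin Station, 25 February 2024, lies within the daylight-saving period (9 September 2023 – 18 March 2024), so Bryin Station is on daylight time, UTC+08:00.
13:30 UTC + 8h = 21:30 Bryin Station.

21:30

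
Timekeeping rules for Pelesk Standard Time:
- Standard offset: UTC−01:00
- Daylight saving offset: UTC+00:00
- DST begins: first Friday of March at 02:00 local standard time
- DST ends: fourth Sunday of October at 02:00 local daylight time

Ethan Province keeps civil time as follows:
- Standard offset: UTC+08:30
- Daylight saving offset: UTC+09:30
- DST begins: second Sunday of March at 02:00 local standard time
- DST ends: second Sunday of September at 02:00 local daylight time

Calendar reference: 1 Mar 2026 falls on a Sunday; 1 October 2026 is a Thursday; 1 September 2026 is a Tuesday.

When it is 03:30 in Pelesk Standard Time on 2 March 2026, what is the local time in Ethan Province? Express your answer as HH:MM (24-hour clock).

13:00

1 March 2026 is a Sunday, so the first Friday is March 6.
1 October 2026 is a Thursday, so the first Sunday is October 4 and the fourth is October 25.
2 March 2026 is outside the daylight-saving period (6 March – 25 October), so Pelesk Standard Time is on standard time, UTC−01:00.
03:30 Pelesk Standard Time + 1h = 04:30 UTC.
1 March 2026 is a Sunday, so the first Sunday is March 1 and the second is March 8.
1 September 2026 is a Tuesday, so the first Sunday is September 6 and the second is September 13.
At the standard offset (UTC+08:30), 04:30 UTC + 8h30m = 13:00 Ethan Province standard time.
Daylight saving runs 8 March – 13 September; the standard-time date in Ethan Province, 2 March 2026, is outside that window, so Ethan Province is on standard time at UTC+08:30.
04:30 UTC + 8h30m = 13:00 Ethan Province.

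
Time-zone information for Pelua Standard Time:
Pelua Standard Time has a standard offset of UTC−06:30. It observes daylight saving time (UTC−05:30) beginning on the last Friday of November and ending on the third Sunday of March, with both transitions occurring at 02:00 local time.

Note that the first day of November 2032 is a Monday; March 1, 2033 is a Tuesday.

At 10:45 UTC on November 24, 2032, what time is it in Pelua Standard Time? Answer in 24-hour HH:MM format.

04:15

1 November 2032 is a Monday, so Fridays fall on 5, 12, 19, 26; the last is November 26.
1 March 2033 is a Tuesday, so the first Sunday is March 6 and the third is March 20.
At the standard offset (UTC−06:30), 10:45 UTC − 6h30m = 04:15 Pelua Standard Time standard time.
The standard-time date in Pelua Standard Time, November 24, 2032, does not fall between 26 November 2032 and 20 March 2033, so daylight saving is not in effect and Pelua Standard Time is at UTC−06:30.
10:45 UTC − 6h30m = 04:15 local.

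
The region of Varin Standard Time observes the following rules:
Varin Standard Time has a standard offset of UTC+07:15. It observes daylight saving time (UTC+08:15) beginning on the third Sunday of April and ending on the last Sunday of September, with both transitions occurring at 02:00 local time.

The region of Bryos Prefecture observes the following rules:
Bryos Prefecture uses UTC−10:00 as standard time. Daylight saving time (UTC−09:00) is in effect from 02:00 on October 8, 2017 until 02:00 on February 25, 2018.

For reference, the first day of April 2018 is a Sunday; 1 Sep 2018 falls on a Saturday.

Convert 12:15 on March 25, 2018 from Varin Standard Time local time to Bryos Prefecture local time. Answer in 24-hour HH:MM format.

19:00

1 April 2018 is a Sunday, so the first Sunday is April 1 and the third is April 15.
1 September 2018 is a Saturday, so Sundays fall on 2, 9, 16, 23, 30; the last is September 30.
March 25, 2018 is outside the daylight-saving period (15 April – 30 September), so Varin Standard Time is on standard time, UTC+07:15.
12:15 Varin Standard Time − 7h15m = 05:00 UTC.
At the standard offset (UTC−10:00), 05:00 UTC − 10h = 19:00 Bryos Prefecture standard time (rolling into the previous day, 24 March 2018).
The standard-time date in Bryos Prefecture, March 24, 2018, is outside the daylight-saving period (8 October 2017 – 25 February 2018), so Bryos Prefecture is on standard time, UTC−10:00.
05:00 UTC − 10h = 19:00 Bryos Prefecture (rolling into the previous day, 24 March 2018).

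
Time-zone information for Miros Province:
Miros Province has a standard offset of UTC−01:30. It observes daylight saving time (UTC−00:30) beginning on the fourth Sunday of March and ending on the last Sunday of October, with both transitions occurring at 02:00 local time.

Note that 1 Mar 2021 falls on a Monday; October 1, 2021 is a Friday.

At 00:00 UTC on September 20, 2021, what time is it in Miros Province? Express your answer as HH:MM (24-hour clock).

1 March 2021 is a Monday, so the first Sunday is March 7 and the fourth is March 28.
1 October 2021 is a Friday, so Sundays fall on 3, 10, 17, 24, 31; the last is October 31.
At the standard offset (UTC−01:30), 00:00 UTC − 1h30m = 22:30 Miros Province standard time (rolling into the previous day, 19 September 2021).
The standard-time date in Miros Province, September 19, 2021, lies within the daylight-saving period (28 March – 31 October), so Miros Province is on daylight time, UTC−00:30.
00:00 UTC − 0h30m = 23:30 local (rolling into the previous day, 19 September 2021).

23:30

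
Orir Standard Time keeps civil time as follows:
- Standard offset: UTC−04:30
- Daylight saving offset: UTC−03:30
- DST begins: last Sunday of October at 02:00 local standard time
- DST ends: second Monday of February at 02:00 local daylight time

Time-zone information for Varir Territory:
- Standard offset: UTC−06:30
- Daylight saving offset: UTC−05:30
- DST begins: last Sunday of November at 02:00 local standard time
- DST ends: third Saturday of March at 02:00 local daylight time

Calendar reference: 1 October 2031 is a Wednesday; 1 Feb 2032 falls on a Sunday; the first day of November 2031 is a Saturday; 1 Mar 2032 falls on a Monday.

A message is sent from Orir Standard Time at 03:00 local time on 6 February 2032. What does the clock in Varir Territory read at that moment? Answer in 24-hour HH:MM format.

01:00

1 October 2031 is a Wednesday, so Sundays fall on 5, 12, 19, 26; the last is October 26.
1 February 2032 is a Sunday, so the first Monday is February 2 and the second is February 9.
Daylight saving runs 26 October 2031 – 9 February 2032; 6 February 2032 is inside that window, so Orir Standard Time is at UTC−03:30.
03:00 Orir Standard Time + 3h30m = 06:30 UTC.
1 November 2031 is a Saturday, so Sundays fall on 2, 9, 16, 23, 30; the last is November 30.
1 March 2032 is a Monday, so the first Saturday is March 6 and the third is March 20.
At the standard offset (UTC−06:30), 06:30 UTC − 6h30m = 00:00 Varir Territory standard time.
Daylight saving runs 30 November 2031 – 20 March 2032; the standard-time date in Varir Territory, 6 February 2032, is inside that window, so Varir Territory is at UTC−05:30.
06:30 UTC − 5h30m = 01:00 Varir Territory.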